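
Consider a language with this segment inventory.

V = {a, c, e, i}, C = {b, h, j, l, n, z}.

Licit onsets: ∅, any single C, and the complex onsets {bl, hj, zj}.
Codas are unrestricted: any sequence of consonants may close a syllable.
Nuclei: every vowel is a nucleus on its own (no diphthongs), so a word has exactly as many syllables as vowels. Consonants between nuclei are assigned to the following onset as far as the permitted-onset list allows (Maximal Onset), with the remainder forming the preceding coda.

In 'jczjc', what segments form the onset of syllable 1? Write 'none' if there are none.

j

Vowels present: c, c; each is a nucleus, giving 2 syllables.
V1 /c/ – V2 /c/: /zj/ — entire cluster is a permitted onset → onset /zj/, coda ∅.
Result: jc.zjc.
Syllable 1 is /jc/: onset /j/, nucleus /c/, coda ∅.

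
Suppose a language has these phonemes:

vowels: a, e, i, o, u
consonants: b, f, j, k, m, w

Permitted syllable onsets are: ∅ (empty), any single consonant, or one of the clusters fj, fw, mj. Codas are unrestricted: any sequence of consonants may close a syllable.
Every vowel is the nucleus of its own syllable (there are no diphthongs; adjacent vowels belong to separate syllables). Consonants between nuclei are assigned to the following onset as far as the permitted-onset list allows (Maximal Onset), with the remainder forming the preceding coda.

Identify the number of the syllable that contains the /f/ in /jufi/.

Vowels present: u, i; each is a nucleus, giving 2 syllables.
/u…i/ gap (V1→V2): /f/ is a single consonant, so it becomes the next onset.
So the parse is ju.fi.
The /f/ is in the onset of syllable 2 (/fi/).

2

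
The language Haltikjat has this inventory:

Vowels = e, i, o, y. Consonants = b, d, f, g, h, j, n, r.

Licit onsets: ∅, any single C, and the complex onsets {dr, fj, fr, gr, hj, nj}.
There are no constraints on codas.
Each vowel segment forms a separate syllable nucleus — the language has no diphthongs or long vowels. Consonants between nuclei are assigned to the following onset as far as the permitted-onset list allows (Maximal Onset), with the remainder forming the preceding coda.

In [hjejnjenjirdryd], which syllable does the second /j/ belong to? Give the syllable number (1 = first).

1

Nuclei (vowels): e, e, i, y → 4 syllables.
/e…e/ gap (V1→V2): /jnj/; trying suffixes from longest down, /nj/ is the first permitted one, so coda /j/ | onset /nj/.
/e…i/ gap (V2→V3): /nj/ is a licit onset in full, so it all attaches to the next syllable.
/i…y/ gap (V3→V4): cluster /rdr/ — the longest permitted-onset suffix is /dr/; onset = /dr/, preceding coda = /r/.
Result: hjej.nje.njir.dryd.
The second /j/ is in the coda of syllable 1 (/hjej/).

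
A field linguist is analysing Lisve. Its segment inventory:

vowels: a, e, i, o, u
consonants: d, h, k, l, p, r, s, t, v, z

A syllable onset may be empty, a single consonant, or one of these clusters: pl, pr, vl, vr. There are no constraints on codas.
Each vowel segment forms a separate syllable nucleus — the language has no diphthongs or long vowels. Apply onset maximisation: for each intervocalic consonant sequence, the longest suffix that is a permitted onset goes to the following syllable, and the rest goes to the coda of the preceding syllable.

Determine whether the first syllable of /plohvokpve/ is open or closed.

closed

Nuclei (vowels): o, o, e → 3 syllables.
σ1/σ2 boundary: /hv/; trying suffixes from longest down, /v/ is the first permitted one, so coda /h/ | onset /v/.
σ2/σ3 boundary: /kpv/ splits as /kp/ + /v/ (/v/ is the longest suffix that is a licit onset).
Syllabification: ploh.vokp.ve.
Syllable 1 is /ploh/ with coda /h/, so it is closed.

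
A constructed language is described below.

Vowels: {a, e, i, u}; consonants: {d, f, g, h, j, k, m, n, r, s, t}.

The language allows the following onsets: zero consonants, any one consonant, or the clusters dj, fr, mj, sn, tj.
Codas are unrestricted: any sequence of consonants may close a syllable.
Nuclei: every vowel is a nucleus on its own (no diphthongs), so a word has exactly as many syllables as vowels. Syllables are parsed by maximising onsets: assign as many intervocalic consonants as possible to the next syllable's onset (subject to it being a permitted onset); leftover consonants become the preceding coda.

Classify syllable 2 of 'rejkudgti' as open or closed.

closed

Nuclei (vowels): e, u, i → 3 syllables.
/e…u/ gap (V1→V2): /jk/; trying suffixes from longest down, /k/ is the first permitted one, so coda /j/ | onset /k/.
/u…i/ gap (V2→V3): /dgt/ splits as /dg/ + /t/ (/t/ is the longest suffix that is a licit onset).
Result: rej.kudg.ti.
Syllable 2 is /kudg/ with coda /dg/, so it is closed.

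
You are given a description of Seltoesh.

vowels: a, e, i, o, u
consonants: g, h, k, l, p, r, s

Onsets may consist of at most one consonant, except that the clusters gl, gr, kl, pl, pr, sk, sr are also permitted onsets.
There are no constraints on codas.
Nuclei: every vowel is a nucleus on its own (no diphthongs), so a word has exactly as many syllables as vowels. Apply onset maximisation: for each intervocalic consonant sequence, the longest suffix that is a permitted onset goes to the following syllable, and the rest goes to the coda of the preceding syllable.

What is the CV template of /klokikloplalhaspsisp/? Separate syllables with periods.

CCV.CV.CCV.CCVC.CVCC.CVCC

Nuclei (vowels): o, i, o, a, a, i → 6 syllables.
/o…i/ gap (V1→V2): /k/ → onset of the next syllable (single consonants are always licit onsets).
/i…o/ gap (V2→V3): cluster /kl/ — /kl/ is itself a permitted onset, so the whole cluster goes right; preceding coda = ∅.
/o…a/ gap (V3→V4): /pl/ is a licit onset in full, so it all attaches to the next syllable.
/a…a/ gap (V4→V5): cluster /lh/ — the longest permitted-onset suffix is /h/; onset = /h/, preceding coda = /l/.
/a…i/ gap (V5→V6): /sps/; trying suffixes from longest down, /s/ is the first permitted one, so coda /sp/ | onset /s/.
Putting it together: klo.ki.klo.plal.hasp.sisp.
Mapping each syllable to C/V: /klo/ → CCV, /ki/ → CV, /klo/ → CCV, /plal/ → CCVC, /hasp/ → CVCC, /sisp/ → CVCC.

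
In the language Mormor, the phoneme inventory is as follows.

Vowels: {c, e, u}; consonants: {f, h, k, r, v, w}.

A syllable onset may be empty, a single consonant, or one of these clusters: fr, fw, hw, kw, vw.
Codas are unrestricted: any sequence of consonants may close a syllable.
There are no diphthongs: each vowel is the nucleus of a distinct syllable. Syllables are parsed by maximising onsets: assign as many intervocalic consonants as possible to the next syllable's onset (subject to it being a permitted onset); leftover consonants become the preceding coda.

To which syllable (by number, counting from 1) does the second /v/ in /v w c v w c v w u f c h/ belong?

2

Nuclei (vowels): c, c, u, c → 4 syllables.
/c…c/ gap (V1→V2): /vw/ is a licit onset in full, so it all attaches to the next syllable.
/c…u/ gap (V2→V3): /vw/ — entire cluster is a permitted onset → onset /vw/, coda ∅.
/u…c/ gap (V3→V4): /f/ is a single consonant, so it becomes the next onset.
Result: vwc.vwc.vwu.fch.
The second /v/ is in the onset of syllable 2 (/vwc/).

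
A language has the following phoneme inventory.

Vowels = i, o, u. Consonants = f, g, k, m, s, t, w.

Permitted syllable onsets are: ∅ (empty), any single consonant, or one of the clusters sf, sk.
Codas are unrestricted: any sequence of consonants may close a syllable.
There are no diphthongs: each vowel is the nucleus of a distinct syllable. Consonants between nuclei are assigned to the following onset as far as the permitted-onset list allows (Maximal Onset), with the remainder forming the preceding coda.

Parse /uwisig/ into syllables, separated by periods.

u.wi.sig

Nuclei (vowels): u, i, i → 3 syllables.
/u…i/ gap (V1→V2): /w/ → onset of the next syllable (single consonants are always licit onsets).
/i…i/ gap (V2→V3): /s/ is a single consonant, so it becomes the next onset.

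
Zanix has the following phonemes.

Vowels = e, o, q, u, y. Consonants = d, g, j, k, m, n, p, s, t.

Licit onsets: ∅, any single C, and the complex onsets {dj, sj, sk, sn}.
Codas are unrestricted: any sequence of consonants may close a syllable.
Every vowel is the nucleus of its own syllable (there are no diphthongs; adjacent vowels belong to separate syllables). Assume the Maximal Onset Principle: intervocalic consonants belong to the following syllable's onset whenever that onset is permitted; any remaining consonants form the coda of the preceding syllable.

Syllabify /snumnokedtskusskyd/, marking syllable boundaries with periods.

Nuclei (vowels): u, o, e, u, y → 5 syllables.
V1 /u/ – V2 /o/: cluster /mn/ — the longest permitted-onset suffix is /n/; onset = /n/, preceding coda = /m/.
V2 /o/ – V3 /e/: just /k/ — single C goes to the following onset.
V3 /e/ – V4 /u/: /dtsk/; trying suffixes from longest down, /sk/ is the first permitted one, so coda /dt/ | onset /sk/.
V4 /u/ – V5 /y/: /ssk/ — longest licit onset from the right is /sk/, leaving /s/ as coda.

snum.no.kedt.skus.skyd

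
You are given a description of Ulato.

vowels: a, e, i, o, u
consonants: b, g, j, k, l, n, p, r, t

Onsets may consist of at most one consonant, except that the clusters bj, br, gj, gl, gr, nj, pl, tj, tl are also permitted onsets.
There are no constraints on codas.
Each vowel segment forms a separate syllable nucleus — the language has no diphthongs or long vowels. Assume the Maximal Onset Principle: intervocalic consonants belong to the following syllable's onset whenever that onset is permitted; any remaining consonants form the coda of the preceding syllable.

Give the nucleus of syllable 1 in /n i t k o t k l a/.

Vowels present: i, o, a; each is a nucleus, giving 3 syllables.
The first nucleus (vowel 1 from the left) is /i/.

i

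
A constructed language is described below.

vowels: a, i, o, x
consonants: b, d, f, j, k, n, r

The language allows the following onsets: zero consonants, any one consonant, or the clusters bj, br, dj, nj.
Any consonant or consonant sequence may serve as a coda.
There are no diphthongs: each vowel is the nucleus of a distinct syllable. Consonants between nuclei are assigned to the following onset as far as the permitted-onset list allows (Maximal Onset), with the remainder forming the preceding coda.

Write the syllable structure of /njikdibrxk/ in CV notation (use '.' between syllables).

Nuclei (vowels): i, i, x → 3 syllables.
Between /i/ (V1) and /i/ (V2): cluster /kd/ — the longest permitted-onset suffix is /d/; onset = /d/, preceding coda = /k/.
Between /i/ (V2) and /x/ (V3): /br/ is a licit onset in full, so it all attaches to the next syllable.
Result: njik.di.brxk.
Mapping each syllable to C/V: /njik/ → CCVC, /di/ → CV, /brxk/ → CCVC.

CCVC.CV.CCVC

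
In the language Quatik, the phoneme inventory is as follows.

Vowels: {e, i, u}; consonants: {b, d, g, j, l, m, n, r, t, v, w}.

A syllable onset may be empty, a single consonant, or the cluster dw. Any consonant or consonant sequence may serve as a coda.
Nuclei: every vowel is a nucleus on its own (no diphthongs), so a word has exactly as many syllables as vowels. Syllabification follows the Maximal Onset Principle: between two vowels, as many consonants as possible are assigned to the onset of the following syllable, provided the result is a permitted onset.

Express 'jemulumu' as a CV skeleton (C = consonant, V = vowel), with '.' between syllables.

Nuclei (vowels): e, u, u, u → 4 syllables.
Between /e/ (V1) and /u/ (V2): /m/ is a single consonant, so it becomes the next onset.
Between /u/ (V2) and /u/ (V3): just /l/ — single C goes to the following onset.
Between /u/ (V3) and /u/ (V4): /m/ → onset of the next syllable (single consonants are always licit onsets).
Syllabification: je.mu.lu.mu.
Mapping each syllable to C/V: /je/ → CV, /mu/ → CV, /lu/ → CV, /mu/ → CV.

CV.CV.CV.CV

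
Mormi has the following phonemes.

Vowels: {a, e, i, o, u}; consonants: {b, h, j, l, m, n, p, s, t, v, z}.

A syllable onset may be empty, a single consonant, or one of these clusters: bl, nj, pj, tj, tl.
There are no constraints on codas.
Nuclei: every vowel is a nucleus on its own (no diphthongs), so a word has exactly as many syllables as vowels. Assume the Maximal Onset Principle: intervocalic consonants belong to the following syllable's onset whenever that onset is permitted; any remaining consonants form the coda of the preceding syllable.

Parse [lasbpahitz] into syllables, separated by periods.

lasb.pa.hitz

Vowels present: a, a, i; each is a nucleus, giving 3 syllables.
V1 /a/ – V2 /a/: /sbp/ splits as /sb/ + /p/ (/p/ is the longest suffix that is a licit onset).
V2 /a/ – V3 /i/: just /h/ — single C goes to the following onset.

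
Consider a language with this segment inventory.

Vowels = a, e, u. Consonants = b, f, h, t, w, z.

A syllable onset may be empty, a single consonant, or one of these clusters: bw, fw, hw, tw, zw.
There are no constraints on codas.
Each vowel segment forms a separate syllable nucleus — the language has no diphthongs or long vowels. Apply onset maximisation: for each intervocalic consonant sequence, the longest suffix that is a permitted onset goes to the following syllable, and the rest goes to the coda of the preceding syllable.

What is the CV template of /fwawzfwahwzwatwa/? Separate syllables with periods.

CCVCC.CCVCC.CCV.CCV

Vowels present: a, a, a, a; each is a nucleus, giving 4 syllables.
σ1/σ2 boundary: cluster /wzfw/ — the longest permitted-onset suffix is /fw/; onset = /fw/, preceding coda = /wz/.
σ2/σ3 boundary: /hwzw/; trying suffixes from longest down, /zw/ is the first permitted one, so coda /hw/ | onset /zw/.
σ3/σ4 boundary: cluster /tw/ — /tw/ is itself a permitted onset, so the whole cluster goes right; preceding coda = ∅.
Syllabification: fwawz.fwahw.zwa.twa.
Mapping each syllable to C/V: /fwawz/ → CCVCC, /fwahw/ → CCVCC, /zwa/ → CCV, /twa/ → CCV.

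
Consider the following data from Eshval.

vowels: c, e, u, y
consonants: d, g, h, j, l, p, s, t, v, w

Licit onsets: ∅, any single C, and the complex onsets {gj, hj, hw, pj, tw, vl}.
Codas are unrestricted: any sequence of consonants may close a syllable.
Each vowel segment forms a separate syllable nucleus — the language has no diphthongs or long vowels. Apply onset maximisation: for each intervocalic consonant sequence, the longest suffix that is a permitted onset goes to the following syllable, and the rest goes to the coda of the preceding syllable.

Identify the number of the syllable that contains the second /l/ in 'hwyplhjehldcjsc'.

The vowels are y, e, c, c — 4 nuclei, so 4 syllables.
/y…e/ gap (V1→V2): /plhj/ — longest licit onset from the right is /hj/, leaving /pl/ as coda.
/e…c/ gap (V2→V3): /hld/ splits as /hl/ + /d/ (/d/ is the longest suffix that is a licit onset).
/c…c/ gap (V3→V4): /js/ — longest licit onset from the right is /s/, leaving /j/ as coda.
Putting it together: hwypl.hjehl.dcj.sc.
The second /l/ is in the coda of syllable 2 (/hjehl/).

2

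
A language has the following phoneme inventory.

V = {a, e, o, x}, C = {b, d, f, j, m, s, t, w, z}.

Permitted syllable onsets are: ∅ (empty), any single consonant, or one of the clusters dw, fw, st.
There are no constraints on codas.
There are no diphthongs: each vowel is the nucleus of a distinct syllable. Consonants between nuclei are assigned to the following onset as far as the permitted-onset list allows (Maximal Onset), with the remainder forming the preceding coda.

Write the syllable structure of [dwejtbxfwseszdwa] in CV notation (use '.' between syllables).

CCVCC.CVCC.CVCC.CCV

Vowels present: e, x, e, a; each is a nucleus, giving 4 syllables.
Between /e/ (V1) and /x/ (V2): /jtb/ — longest licit onset from the right is /b/, leaving /jt/ as coda.
Between /x/ (V2) and /e/ (V3): cluster /fws/ — the longest permitted-onset suffix is /s/; onset = /s/, preceding coda = /fw/.
Between /e/ (V3) and /a/ (V4): /szdw/ splits as /sz/ + /dw/ (/dw/ is the longest suffix that is a licit onset).
Result: dwejt.bxfw.sesz.dwa.
Mapping each syllable to C/V: /dwejt/ → CCVCC, /bxfw/ → CVCC, /sesz/ → CVCC, /dwa/ → CCV.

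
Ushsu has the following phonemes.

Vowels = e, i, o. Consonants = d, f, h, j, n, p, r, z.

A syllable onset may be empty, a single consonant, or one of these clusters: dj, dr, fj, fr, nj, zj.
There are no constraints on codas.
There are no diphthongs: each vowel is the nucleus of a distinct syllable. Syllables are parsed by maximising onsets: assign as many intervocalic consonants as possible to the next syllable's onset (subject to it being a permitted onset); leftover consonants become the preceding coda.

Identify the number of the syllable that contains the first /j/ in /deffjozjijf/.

Nuclei (vowels): e, o, i → 3 syllables.
σ1/σ2 boundary: /ffj/; trying suffixes from longest down, /fj/ is the first permitted one, so coda /f/ | onset /fj/.
σ2/σ3 boundary: /zj/ — entire cluster is a permitted onset → onset /zj/, coda ∅.
Putting it together: def.fjo.zjijf.
The first /j/ is in the onset of syllable 2 (/fjo/).

2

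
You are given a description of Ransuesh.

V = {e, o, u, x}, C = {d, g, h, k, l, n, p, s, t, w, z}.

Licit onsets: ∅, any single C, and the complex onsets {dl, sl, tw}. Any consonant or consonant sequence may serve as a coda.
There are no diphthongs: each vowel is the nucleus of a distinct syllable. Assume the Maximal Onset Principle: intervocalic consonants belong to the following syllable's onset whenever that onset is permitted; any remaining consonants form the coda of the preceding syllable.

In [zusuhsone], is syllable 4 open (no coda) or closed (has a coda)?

Vowels present: u, u, o, e; each is a nucleus, giving 4 syllables.
V1 /u/ – V2 /u/: /s/ is a single consonant, so it becomes the next onset.
V2 /u/ – V3 /o/: cluster /hs/ — the longest permitted-onset suffix is /s/; onset = /s/, preceding coda = /h/.
V3 /o/ – V4 /e/: /n/ → onset of the next syllable (single consonants are always licit onsets).
Result: zu.suh.so.ne.
Syllable 4 is /ne/; it ends in its nucleus with no coda, so it is open.

open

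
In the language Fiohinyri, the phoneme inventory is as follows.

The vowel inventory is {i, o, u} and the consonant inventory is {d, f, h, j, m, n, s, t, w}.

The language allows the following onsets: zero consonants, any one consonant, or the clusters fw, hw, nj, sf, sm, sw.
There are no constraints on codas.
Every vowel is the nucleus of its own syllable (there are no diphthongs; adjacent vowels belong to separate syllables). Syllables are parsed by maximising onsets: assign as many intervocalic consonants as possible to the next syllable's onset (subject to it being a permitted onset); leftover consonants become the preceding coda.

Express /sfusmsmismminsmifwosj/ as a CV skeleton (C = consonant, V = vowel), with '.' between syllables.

Nuclei (vowels): u, i, i, i, o → 5 syllables.
V1 /u/ – V2 /i/: /smsm/ splits as /sm/ + /sm/ (/sm/ is the longest suffix that is a licit onset).
V2 /i/ – V3 /i/: /smm/ splits as /sm/ + /m/ (/m/ is the longest suffix that is a licit onset).
V3 /i/ – V4 /i/: cluster /nsm/ — the longest permitted-onset suffix is /sm/; onset = /sm/, preceding coda = /n/.
V4 /i/ – V5 /o/: cluster /fw/ — /fw/ is itself a permitted onset, so the whole cluster goes right; preceding coda = ∅.
So the parse is sfusm.smism.min.smi.fwosj.
Mapping each syllable to C/V: /sfusm/ → CCVCC, /smism/ → CCVCC, /min/ → CVC, /smi/ → CCV, /fwosj/ → CCVCC.

CCVCC.CCVCC.CVC.CCV.CCVCC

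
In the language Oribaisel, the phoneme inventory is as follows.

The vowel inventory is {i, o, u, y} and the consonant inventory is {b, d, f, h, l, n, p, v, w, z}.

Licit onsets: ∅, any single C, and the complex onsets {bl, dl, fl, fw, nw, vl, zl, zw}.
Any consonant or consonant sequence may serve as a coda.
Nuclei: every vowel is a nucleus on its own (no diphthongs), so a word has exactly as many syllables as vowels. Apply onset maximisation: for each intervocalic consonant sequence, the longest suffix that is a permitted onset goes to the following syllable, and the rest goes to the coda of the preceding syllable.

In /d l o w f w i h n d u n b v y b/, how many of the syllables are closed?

4

The vowels are o, i, u, y — 4 nuclei, so 4 syllables.
Between /o/ (V1) and /i/ (V2): cluster /wfw/ — the longest permitted-onset suffix is /fw/; onset = /fw/, preceding coda = /w/.
Between /i/ (V2) and /u/ (V3): /hnd/ — longest licit onset from the right is /d/, leaving /hn/ as coda.
Between /u/ (V3) and /y/ (V4): /nbv/ — longest licit onset from the right is /v/, leaving /nb/ as coda.
Result: dlow.fwihn.dunb.vyb.
Classifying each syllable: /dlow/ (closed), /fwihn/ (closed), /dunb/ (closed), /vyb/ (closed).
Closed syllables: 4.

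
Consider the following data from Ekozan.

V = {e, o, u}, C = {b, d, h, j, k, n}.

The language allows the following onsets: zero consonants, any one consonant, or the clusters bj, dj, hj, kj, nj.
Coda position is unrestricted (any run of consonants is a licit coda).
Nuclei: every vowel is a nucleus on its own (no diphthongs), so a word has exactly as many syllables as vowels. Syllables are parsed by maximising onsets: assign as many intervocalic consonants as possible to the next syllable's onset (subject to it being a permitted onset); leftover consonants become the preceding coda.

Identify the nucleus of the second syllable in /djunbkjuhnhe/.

Nuclei (vowels): u, u, e → 3 syllables.
The second nucleus (vowel 2 from the left) is /u/.

u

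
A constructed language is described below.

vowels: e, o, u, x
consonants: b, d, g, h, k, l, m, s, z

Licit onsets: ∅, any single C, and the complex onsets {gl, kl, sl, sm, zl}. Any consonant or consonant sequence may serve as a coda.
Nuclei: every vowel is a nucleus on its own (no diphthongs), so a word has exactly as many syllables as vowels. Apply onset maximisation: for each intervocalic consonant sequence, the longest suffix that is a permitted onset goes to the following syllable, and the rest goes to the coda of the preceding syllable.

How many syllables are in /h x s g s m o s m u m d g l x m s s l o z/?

5

The vowels are x, o, u, x, o — 5 nuclei, so 5 syllables.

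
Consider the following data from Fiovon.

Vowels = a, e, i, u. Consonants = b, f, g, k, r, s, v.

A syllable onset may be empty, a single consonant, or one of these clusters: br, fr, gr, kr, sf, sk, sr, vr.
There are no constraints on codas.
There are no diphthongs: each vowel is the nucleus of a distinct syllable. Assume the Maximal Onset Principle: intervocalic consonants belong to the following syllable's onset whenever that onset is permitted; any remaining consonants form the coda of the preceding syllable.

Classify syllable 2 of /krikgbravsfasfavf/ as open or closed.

Nuclei (vowels): i, a, a, a → 4 syllables.
Between /i/ (V1) and /a/ (V2): /kgbr/; trying suffixes from longest down, /br/ is the first permitted one, so coda /kg/ | onset /br/.
Between /a/ (V2) and /a/ (V3): /vsf/ splits as /v/ + /sf/ (/sf/ is the longest suffix that is a licit onset).
Between /a/ (V3) and /a/ (V4): /sf/ is a licit onset in full, so it all attaches to the next syllable.
Putting it together: krikg.brav.sfa.sfavf.
Syllable 2 is /brav/ with coda /v/, so it is closed.

closed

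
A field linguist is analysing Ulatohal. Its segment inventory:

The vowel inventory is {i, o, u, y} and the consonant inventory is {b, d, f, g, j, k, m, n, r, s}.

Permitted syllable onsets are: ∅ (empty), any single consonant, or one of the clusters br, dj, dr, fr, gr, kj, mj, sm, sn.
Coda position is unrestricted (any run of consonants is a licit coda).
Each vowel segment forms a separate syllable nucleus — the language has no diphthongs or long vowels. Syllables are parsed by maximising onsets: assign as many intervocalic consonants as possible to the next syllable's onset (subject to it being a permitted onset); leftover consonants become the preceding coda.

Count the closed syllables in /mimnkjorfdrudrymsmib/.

Nuclei (vowels): i, o, u, y, i → 5 syllables.
/i…o/ gap (V1→V2): /mnkj/ — longest licit onset from the right is /kj/, leaving /mn/ as coda.
/o…u/ gap (V2→V3): /rfdr/ — longest licit onset from the right is /dr/, leaving /rf/ as coda.
/u…y/ gap (V3→V4): /dr/ is a licit onset in full, so it all attaches to the next syllable.
/y…i/ gap (V4→V5): /msm/; trying suffixes from longest down, /sm/ is the first permitted one, so coda /m/ | onset /sm/.
Putting it together: mimn.kjorf.dru.drym.smib.
Classifying each syllable: /mimn/ (closed), /kjorf/ (closed), /dru/ (open), /drym/ (closed), /smib/ (closed).
Closed syllables: 4.

4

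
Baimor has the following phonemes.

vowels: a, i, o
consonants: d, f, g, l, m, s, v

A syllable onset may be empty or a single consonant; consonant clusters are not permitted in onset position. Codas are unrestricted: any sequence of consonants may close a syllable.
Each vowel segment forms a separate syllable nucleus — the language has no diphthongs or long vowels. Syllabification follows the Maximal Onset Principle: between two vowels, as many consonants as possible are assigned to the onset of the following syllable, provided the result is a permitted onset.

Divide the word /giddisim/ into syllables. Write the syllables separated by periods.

Nuclei (vowels): i, i, i → 3 syllables.
Between /i/ (V1) and /i/ (V2): /dd/ splits as /d/ + /d/ (/d/ is the longest suffix that is a licit onset).
Between /i/ (V2) and /i/ (V3): /s/ → onset of the next syllable (single consonants are always licit onsets).

gid.di.sim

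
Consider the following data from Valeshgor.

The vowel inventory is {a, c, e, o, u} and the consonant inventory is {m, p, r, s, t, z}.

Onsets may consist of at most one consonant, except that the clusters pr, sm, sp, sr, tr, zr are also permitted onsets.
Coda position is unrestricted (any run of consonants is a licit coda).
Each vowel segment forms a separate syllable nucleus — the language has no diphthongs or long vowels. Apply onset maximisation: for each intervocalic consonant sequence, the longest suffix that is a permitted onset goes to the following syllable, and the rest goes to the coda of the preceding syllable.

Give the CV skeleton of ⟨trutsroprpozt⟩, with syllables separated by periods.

Nuclei (vowels): u, o, o → 3 syllables.
/u…o/ gap (V1→V2): cluster /tsr/ — the longest permitted-onset suffix is /sr/; onset = /sr/, preceding coda = /t/.
/o…o/ gap (V2→V3): /prp/; trying suffixes from longest down, /p/ is the first permitted one, so coda /pr/ | onset /p/.
Putting it together: trut.sropr.pozt.
Mapping each syllable to C/V: /trut/ → CCVC, /sropr/ → CCVCC, /pozt/ → CVCC.

CCVC.CCVCC.CVCC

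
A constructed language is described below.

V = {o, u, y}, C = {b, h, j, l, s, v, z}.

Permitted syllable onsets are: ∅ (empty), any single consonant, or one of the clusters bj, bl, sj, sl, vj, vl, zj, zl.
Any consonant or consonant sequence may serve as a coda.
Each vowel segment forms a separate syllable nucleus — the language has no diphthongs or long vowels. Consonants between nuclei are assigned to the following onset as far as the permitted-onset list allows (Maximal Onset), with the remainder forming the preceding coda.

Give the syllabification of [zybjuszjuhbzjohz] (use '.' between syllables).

zy.bjus.zjuhb.zjohz

Vowels present: y, u, u, o; each is a nucleus, giving 4 syllables.
V1 /y/ – V2 /u/: cluster /bj/ — /bj/ is itself a permitted onset, so the whole cluster goes right; preceding coda = ∅.
V2 /u/ – V3 /u/: cluster /szj/ — the longest permitted-onset suffix is /zj/; onset = /zj/, preceding coda = /s/.
V3 /u/ – V4 /o/: /hbzj/ splits as /hb/ + /zj/ (/zj/ is the longest suffix that is a licit onset).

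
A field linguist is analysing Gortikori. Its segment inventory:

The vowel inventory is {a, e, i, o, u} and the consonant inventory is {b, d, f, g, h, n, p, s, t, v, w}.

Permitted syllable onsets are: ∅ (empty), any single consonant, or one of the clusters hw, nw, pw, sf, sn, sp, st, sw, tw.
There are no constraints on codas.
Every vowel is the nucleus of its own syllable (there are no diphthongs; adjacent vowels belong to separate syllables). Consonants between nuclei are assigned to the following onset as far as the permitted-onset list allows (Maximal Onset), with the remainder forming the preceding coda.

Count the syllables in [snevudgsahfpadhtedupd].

6

Vowels present: e, u, a, a, e, u; each is a nucleus, giving 6 syllables.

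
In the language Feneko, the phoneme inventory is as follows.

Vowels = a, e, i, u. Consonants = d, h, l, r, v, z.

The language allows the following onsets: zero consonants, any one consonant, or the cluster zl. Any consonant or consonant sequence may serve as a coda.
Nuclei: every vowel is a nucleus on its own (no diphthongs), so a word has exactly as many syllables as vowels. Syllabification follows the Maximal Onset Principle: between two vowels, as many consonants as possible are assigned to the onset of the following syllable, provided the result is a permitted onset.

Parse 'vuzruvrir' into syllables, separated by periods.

The vowels are u, u, i — 3 nuclei, so 3 syllables.
Between /u/ (V1) and /u/ (V2): /zr/ — longest licit onset from the right is /r/, leaving /z/ as coda.
Between /u/ (V2) and /i/ (V3): cluster /vr/ — the longest permitted-onset suffix is /r/; onset = /r/, preceding coda = /v/.

vuz.ruv.rir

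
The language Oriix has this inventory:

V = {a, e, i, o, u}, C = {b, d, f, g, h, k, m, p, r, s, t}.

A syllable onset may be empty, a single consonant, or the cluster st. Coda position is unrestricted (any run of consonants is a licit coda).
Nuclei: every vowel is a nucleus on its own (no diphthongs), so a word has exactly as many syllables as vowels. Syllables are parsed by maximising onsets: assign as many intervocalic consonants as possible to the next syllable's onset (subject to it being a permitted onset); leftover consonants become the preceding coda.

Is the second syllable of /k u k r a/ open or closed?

open

Nuclei (vowels): u, a → 2 syllables.
Between /u/ (V1) and /a/ (V2): cluster /kr/ — the longest permitted-onset suffix is /r/; onset = /r/, preceding coda = /k/.
Syllabification: kuk.ra.
Syllable 2 is /ra/; it ends in its nucleus with no coda, so it is open.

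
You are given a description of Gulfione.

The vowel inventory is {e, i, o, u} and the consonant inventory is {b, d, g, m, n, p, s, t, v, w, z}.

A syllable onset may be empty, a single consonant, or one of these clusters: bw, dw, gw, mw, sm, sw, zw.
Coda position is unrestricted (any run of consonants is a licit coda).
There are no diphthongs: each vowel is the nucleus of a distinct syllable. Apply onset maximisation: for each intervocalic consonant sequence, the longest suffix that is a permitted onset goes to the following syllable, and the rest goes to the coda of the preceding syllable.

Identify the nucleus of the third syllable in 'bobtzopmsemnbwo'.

e

Vowels present: o, o, e, o; each is a nucleus, giving 4 syllables.
The third nucleus (vowel 3 from the left) is /e/.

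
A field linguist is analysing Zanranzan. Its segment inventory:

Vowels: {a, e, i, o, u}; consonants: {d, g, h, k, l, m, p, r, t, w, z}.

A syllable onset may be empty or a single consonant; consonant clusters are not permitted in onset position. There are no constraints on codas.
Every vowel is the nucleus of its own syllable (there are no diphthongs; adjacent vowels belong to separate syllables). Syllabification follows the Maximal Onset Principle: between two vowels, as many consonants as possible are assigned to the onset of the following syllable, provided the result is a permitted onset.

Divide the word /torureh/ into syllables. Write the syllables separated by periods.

Nuclei (vowels): o, u, e → 3 syllables.
σ1/σ2 boundary: just /r/ — single C goes to the following onset.
σ2/σ3 boundary: /r/ → onset of the next syllable (single consonants are always licit onsets).

to.ru.reh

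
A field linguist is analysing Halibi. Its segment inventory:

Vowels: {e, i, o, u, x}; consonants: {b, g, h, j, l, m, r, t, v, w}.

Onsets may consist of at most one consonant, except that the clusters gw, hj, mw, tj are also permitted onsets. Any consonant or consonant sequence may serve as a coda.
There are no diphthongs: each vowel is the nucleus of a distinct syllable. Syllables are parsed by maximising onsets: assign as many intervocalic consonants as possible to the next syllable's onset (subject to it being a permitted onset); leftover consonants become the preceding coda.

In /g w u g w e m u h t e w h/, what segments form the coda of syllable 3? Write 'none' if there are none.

Nuclei (vowels): u, e, u, e → 4 syllables.
/u…e/ gap (V1→V2): /gw/ — entire cluster is a permitted onset → onset /gw/, coda ∅.
/e…u/ gap (V2→V3): /m/ → onset of the next syllable (single consonants are always licit onsets).
/u…e/ gap (V3→V4): /ht/ splits as /h/ + /t/ (/t/ is the longest suffix that is a licit onset).
Syllabification: gwu.gwe.muh.tewh.
Syllable 3 is /muh/: onset /m/, nucleus /u/, coda /h/.

h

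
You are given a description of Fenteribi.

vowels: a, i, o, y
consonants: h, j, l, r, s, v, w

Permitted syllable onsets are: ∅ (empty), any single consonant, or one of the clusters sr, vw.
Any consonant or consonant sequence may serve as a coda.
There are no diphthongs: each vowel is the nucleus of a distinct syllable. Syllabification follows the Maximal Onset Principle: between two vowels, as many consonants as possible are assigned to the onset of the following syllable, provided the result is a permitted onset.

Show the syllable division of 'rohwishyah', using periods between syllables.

roh.wis.hy.ah

Vowels present: o, i, y, a; each is a nucleus, giving 4 syllables.
Between /o/ (V1) and /i/ (V2): /hw/ — longest licit onset from the right is /w/, leaving /h/ as coda.
Between /i/ (V2) and /y/ (V3): /sh/ splits as /s/ + /h/ (/h/ is the longest suffix that is a licit onset).
Between /y/ (V3) and /a/ (V4): nothing intervenes; syllable break is V.V.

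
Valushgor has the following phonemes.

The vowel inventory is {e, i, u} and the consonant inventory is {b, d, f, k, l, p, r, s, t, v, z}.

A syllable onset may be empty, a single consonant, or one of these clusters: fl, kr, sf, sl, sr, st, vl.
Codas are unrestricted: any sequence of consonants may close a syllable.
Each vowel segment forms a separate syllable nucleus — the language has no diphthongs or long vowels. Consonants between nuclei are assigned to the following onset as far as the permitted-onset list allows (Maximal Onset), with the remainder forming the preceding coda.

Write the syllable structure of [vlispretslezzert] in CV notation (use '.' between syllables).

CCVCC.CVC.CCVC.CVCC

Vowels present: i, e, e, e; each is a nucleus, giving 4 syllables.
/i…e/ gap (V1→V2): cluster /spr/ — the longest permitted-onset suffix is /r/; onset = /r/, preceding coda = /sp/.
/e…e/ gap (V2→V3): /tsl/ splits as /t/ + /sl/ (/sl/ is the longest suffix that is a licit onset).
/e…e/ gap (V3→V4): cluster /zz/ — the longest permitted-onset suffix is /z/; onset = /z/, preceding coda = /z/.
Putting it together: vlisp.ret.slez.zert.
Mapping each syllable to C/V: /vlisp/ → CCVCC, /ret/ → CVC, /slez/ → CCVC, /zert/ → CVCC.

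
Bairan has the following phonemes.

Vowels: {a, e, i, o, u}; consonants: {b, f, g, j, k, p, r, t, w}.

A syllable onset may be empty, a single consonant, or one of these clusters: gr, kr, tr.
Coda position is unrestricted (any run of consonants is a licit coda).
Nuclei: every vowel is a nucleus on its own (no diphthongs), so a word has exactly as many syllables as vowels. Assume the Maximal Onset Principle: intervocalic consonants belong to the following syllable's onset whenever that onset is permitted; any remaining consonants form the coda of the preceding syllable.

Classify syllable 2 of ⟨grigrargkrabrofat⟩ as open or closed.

closed

The vowels are i, a, a, o, a — 5 nuclei, so 5 syllables.
/i…a/ gap (V1→V2): /gr/ is a licit onset in full, so it all attaches to the next syllable.
/a…a/ gap (V2→V3): cluster /rgkr/ — the longest permitted-onset suffix is /kr/; onset = /kr/, preceding coda = /rg/.
/a…o/ gap (V3→V4): /br/ splits as /b/ + /r/ (/r/ is the longest suffix that is a licit onset).
/o…a/ gap (V4→V5): /f/ is a single consonant, so it becomes the next onset.
Putting it together: gri.grarg.krab.ro.fat.
Syllable 2 is /grarg/ with coda /rg/, so it is closed.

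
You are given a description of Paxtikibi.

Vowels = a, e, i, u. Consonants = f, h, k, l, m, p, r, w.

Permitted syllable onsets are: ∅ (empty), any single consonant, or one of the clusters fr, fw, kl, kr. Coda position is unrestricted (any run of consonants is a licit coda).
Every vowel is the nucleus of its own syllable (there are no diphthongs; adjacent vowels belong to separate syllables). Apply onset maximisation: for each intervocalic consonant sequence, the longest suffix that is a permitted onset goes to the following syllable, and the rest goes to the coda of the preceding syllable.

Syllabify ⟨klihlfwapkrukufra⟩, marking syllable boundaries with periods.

klihl.fwap.kru.ku.fra

Vowels present: i, a, u, u, a; each is a nucleus, giving 5 syllables.
Between /i/ (V1) and /a/ (V2): cluster /hlfw/ — the longest permitted-onset suffix is /fw/; onset = /fw/, preceding coda = /hl/.
Between /a/ (V2) and /u/ (V3): /pkr/ splits as /p/ + /kr/ (/kr/ is the longest suffix that is a licit onset).
Between /u/ (V3) and /u/ (V4): /k/ is a single consonant, so it becomes the next onset.
Between /u/ (V4) and /a/ (V5): /fr/ — entire cluster is a permitted onset → onset /fr/, coda ∅.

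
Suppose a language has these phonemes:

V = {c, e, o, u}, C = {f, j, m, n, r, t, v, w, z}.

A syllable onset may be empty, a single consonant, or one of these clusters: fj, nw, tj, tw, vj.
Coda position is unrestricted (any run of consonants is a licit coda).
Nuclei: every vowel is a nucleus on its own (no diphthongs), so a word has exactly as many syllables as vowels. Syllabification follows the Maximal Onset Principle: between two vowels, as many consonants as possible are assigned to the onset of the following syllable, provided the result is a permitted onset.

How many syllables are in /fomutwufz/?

3

The vowels are o, u, u — 3 nuclei, so 3 syllables.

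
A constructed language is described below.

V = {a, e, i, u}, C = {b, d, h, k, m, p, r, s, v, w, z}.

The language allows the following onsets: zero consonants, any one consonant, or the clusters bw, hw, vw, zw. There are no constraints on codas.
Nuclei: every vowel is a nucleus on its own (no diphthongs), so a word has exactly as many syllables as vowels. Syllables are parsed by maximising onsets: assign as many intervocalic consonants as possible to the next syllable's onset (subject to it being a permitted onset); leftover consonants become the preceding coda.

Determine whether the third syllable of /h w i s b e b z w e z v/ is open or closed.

Nuclei (vowels): i, e, e → 3 syllables.
/i…e/ gap (V1→V2): /sb/; trying suffixes from longest down, /b/ is the first permitted one, so coda /s/ | onset /b/.
/e…e/ gap (V2→V3): /bzw/; trying suffixes from longest down, /zw/ is the first permitted one, so coda /b/ | onset /zw/.
Syllabification: hwis.beb.zwezv.
Syllable 3 is /zwezv/ with coda /zv/, so it is closed.

closed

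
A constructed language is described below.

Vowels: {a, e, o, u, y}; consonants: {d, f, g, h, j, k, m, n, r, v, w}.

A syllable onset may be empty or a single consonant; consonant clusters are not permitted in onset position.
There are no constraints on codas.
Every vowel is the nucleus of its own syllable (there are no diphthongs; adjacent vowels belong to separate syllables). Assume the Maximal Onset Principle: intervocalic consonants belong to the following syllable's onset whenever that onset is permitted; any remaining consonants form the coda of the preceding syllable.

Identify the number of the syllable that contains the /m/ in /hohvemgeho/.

2

The vowels are o, e, e, o — 4 nuclei, so 4 syllables.
V1 /o/ – V2 /e/: /hv/; trying suffixes from longest down, /v/ is the first permitted one, so coda /h/ | onset /v/.
V2 /e/ – V3 /e/: /mg/ splits as /m/ + /g/ (/g/ is the longest suffix that is a licit onset).
V3 /e/ – V4 /o/: /h/ → onset of the next syllable (single consonants are always licit onsets).
Putting it together: hoh.vem.ge.ho.
The /m/ is in the coda of syllable 2 (/vem/).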